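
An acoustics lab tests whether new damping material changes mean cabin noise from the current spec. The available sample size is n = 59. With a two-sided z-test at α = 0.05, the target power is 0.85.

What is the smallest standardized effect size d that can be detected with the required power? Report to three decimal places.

Need Φ(δ − 1.960) = 0.85, so δ = 1.960 + 1.036 = 2.996.
(The second rejection-region term Φ(−δ − z_{α/2}) is negligible and dropped.)
δ = d·√n ⇒ d = δ/√n = 2.996/√59 = 0.3901.

d ≈ 0.390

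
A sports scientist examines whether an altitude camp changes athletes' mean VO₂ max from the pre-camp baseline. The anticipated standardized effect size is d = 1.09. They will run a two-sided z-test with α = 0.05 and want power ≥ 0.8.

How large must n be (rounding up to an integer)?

n = 7

Set Φ(δ − 1.960) = 0.8; then δ − 1.960 = Φ⁻¹(0.8) = 0.842, giving δ = 2.802.
(Ignoring the negligible lower-tail rejection probability gives the usual closed-form inversion.)
δ = d·√n ⇒ n = (δ/d)² = (2.802 / 1.09)² = 6.61.
Rounding up, n = 7.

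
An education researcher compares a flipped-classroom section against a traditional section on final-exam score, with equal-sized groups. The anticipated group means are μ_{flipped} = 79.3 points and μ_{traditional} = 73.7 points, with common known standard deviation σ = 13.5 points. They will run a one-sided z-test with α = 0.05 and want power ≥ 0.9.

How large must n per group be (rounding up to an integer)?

n = 100 per group

Standardized effect: d = |μ_{flipped} − μ_{traditional}| / σ = |79.3 − 73.7| / 13.5 = 0.4148
For power 0.9 need Φ(δ − z_{0.05}) = 0.9, so δ = z_{0.05} + z_{0.10} = 1.645 + 1.282 = 2.926.
δ = d·√(n/2) ⇒ n = 2(δ/d)² = 2 × (2.926 / 0.4148)² = 99.54.
Round up to the next whole unit.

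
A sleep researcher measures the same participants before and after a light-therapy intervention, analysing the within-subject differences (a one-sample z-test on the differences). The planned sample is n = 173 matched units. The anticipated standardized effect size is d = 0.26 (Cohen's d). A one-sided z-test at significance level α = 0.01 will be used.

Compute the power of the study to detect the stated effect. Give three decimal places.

Power ≈ 0.863

Noncentrality parameter: δ = d·√n = 0.26 × √173 = 3.4198
Critical value for a one-sided test at α = 0.01: z_α = 2.326.
Power = P(Z > 2.326 − δ) = Φ(1.093) = 0.8629.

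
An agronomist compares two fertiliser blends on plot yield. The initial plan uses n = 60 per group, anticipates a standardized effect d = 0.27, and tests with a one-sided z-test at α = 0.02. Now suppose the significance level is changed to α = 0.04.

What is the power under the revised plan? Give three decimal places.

δ = d·√(n/2) = 0.27 × √(60/2) = 1.4789 (unchanged). New critical value: z_{0.04} = 1.751.
Revised power = P(Z > 1.751 − δ) = Φ(-0.272) = 0.3929.

Power ≈ 0.393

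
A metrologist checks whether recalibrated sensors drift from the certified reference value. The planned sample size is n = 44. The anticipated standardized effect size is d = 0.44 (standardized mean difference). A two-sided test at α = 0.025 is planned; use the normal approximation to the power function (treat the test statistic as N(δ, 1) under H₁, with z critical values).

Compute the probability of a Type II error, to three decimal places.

β ≈ 0.249

Noncentrality parameter: δ = d·√n = 0.44 × √44 = 2.9186
Two-sided α = 0.025 → critical value z_{0.0125} = 2.241.
Power = Φ(δ − 2.241) + Φ(−δ − 2.241) = Φ(0.677) + Φ(-5.160) = 0.7509 + 0.0000 = 0.7509.
Type II error: β = 1 − power = 1 − 0.7509 = 0.2491.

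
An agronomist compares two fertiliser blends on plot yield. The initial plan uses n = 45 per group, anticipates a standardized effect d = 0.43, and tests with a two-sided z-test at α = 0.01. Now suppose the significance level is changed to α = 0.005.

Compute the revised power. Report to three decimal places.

Power ≈ 0.221

δ = d·√(n/2) = 0.43 × √(45/2) = 2.0397 (unchanged). New critical value: z_{0.0025} = 2.807.
Revised power = Φ(δ − 2.807) + Φ(−δ − 2.807) = Φ(-0.767) + Φ(-4.847) = 0.2214 + 0.0000 = 0.2214.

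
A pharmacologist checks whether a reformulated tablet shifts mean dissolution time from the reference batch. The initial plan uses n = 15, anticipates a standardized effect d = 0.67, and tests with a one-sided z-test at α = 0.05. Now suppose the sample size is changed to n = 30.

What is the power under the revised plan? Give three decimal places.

With n = 30: δ = d·√n = 0.67 × √30 = 3.6697. Critical value z_{0.05} = 1.645.
Revised power = Φ(δ − 1.645) = Φ(2.025) = 0.9786.

Power ≈ 0.979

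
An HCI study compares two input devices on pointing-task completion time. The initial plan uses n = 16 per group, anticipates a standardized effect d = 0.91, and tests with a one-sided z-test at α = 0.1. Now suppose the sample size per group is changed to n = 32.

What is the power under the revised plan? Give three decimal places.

Power ≈ 0.991

With n = 32 per group: δ = d·√(n/2) = 0.91 × √(32/2) = 3.6400. Critical value z_{0.1} = 1.282.
Revised power = Φ(δ − 1.282) = Φ(2.358) = 0.9908.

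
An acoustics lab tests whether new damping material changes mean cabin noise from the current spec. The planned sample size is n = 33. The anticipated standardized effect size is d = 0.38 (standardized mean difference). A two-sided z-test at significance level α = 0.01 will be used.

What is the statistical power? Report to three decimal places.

Power ≈ 0.347

Noncentrality parameter: δ = d·√n = 0.38 × √33 = 2.1829
Critical value for a two-sided test at α = 0.01: z_{α/2} = 2.576.
Power = Φ(δ − 2.576) + Φ(−δ − 2.576) = Φ(-0.393) + Φ(-4.759) = 0.3472 + 0.0000 = 0.3472.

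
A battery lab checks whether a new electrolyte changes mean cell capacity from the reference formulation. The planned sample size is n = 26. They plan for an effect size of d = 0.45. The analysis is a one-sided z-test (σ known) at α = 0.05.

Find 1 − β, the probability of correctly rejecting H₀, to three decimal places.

Power ≈ 0.742

Noncentrality parameter: δ = d·√n = 0.45 × √26 = 2.2946
One-sided α = 0.05 → critical value z_{0.05} = 1.645.
Power = P(Z > 1.645 − δ) = Φ(0.650) = 0.7421.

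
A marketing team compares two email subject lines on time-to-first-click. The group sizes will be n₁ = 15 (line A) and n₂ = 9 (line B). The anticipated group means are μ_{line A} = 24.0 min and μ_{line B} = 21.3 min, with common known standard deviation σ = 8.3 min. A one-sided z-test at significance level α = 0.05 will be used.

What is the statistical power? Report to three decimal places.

Power ≈ 0.191

Standardized effect: d = |μ_{line A} − μ_{line B}| / σ = |24.0 − 21.3| / 8.3 = 0.3253
Noncentrality parameter: δ = d / √(1/n₁ + 1/n₂) = 0.3253 / √(1/15 + 1/9) = 0.7715
Critical value for a one-sided test at α = 0.05: z_α = 1.645.
Power = P(Z > 1.645 − δ) = Φ(-0.873) = 0.1912.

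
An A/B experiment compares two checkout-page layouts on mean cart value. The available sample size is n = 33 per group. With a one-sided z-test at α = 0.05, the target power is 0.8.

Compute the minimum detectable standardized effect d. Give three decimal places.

Required noncentrality: δ = z_{0.05} + z_{0.20} = 1.645 + 0.842 = 2.486.
δ = d·√(n/2) ⇒ d = δ/√(n/2) = 2.486/√(33/2) = 0.6121.

d ≈ 0.612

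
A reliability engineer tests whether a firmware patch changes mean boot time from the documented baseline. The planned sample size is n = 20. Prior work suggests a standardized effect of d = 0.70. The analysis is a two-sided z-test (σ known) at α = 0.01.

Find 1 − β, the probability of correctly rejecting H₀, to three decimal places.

Power ≈ 0.710

Noncentrality parameter: λ = d·√n = 0.70 × √20 = 3.1305
Critical value for a two-sided test at α = 0.01: z_{α/2} = 2.576.
Power = Φ(λ − 2.576) + Φ(−λ − 2.576) = Φ(0.555) + Φ(-5.706) = 0.7104 + 0.0000 = 0.7104.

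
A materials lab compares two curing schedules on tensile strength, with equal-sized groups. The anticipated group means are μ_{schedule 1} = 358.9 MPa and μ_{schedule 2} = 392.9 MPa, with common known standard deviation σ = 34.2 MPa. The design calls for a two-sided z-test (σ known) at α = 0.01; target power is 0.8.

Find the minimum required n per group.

Standardized effect: d = |μ_{schedule 1} − μ_{schedule 2}| / σ = |358.9 − 392.9| / 34.2 = 0.9942
Set Φ(δ − 2.576) = 0.8; then δ − 2.576 = Φ⁻¹(0.8) = 0.842, giving δ = 3.417.
(The Φ(−δ − z_{α/2}) term is vanishingly small for δ > 0 and is dropped in the standard sample-size formula.)
δ = d·√(n/2) ⇒ n = 2(δ/d)² = 2 × (3.417 / 0.9942)² = 23.63.
Rounding up, n = 24 per group.

n = 24 per group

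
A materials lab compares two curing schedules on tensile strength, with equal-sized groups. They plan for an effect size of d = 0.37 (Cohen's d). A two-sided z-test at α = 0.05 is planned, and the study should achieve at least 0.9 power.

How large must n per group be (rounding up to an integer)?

n = 154 per group

Set Φ(δ − 1.960) = 0.9; then δ − 1.960 = Φ⁻¹(0.9) = 1.282, giving δ = 3.242.
(Ignoring the negligible lower-tail rejection probability gives the usual closed-form inversion.)
δ = d·√(n/2) ⇒ n = 2(δ/d)² = 2 × (3.242 / 0.37)² = 153.51.
Round up to the next whole unit.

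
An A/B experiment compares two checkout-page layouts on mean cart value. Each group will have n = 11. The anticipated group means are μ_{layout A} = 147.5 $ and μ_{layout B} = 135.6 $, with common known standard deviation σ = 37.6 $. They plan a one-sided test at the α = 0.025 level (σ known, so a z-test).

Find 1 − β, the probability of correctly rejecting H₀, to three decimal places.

Standardized effect: d = |μ_{layout A} − μ_{layout B}| / σ = |147.5 − 135.6| / 37.6 = 0.3165
Noncentrality parameter: δ = d·√(n/2) = 0.3165 × √(11/2) = 0.7422
One-sided α = 0.025 → critical value z_{0.025} = 1.960.
Power = P(Z > 1.960 − δ) = Φ(-1.218) = 0.1117.

Power ≈ 0.112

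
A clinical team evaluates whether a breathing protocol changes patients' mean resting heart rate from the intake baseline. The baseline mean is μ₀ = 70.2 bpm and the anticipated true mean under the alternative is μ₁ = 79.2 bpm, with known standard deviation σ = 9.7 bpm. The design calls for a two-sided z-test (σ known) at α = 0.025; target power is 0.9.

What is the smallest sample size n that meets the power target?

n = 15

Standardized effect: d = |μ₁ − μ₀| / σ = |79.2 − 70.2| / 9.7 = 0.9278
Set Φ(δ − 2.241) = 0.9; then δ − 2.241 = Φ⁻¹(0.9) = 1.282, giving δ = 3.523.
(Ignoring the negligible lower-tail rejection probability gives the usual closed-form inversion.)
δ = d·√n ⇒ n = (δ/d)² = (3.523 / 0.9278)² = 14.42.
Rounding up, n = 15.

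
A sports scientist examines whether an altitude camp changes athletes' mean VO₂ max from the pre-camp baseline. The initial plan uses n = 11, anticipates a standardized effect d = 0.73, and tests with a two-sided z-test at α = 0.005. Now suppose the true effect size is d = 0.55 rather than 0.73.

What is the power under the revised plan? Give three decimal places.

Power ≈ 0.163

With d = 0.55: δ = d·√n = 0.55 × √11 = 1.8241. Critical value z_{0.0025} = 2.807.
Revised power = Φ(δ − 2.807) + Φ(−δ − 2.807) = Φ(-0.983) + Φ(-4.631) = 0.1628 + 0.0000 = 0.1628.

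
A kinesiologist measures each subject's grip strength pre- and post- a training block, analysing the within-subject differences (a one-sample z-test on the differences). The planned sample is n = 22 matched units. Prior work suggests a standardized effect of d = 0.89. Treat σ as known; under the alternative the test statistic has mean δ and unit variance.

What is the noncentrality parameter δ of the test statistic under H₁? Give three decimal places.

The noncentrality parameter scales effect size by the design's sample-size factor: δ = d·√n = 0.89 × √22 = 4.1745

δ ≈ 4.174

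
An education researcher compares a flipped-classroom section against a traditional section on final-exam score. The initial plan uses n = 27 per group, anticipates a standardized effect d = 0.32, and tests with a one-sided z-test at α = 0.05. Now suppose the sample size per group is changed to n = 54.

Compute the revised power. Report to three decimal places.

With n = 54 per group: δ = d·√(n/2) = 0.32 × √(54/2) = 1.6628. Critical value z_{0.05} = 1.645.
Revised power = Φ(δ − 1.645) = Φ(0.018) = 0.5071.

Power ≈ 0.507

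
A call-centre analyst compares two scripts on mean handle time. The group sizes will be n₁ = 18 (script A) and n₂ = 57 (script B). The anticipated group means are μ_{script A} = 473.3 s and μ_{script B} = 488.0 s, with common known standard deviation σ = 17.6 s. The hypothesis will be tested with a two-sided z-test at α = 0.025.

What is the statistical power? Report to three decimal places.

Power ≈ 0.802

Standardized effect: d = |μ_{script A} − μ_{script B}| / σ = |473.3 − 488.0| / 17.6 = 0.8352
Noncentrality parameter: δ = d / √(1/n₁ + 1/n₂) = 0.8352 / √(1/18 + 1/57) = 3.0892
Critical value for a two-sided test at α = 0.025: z_{α/2} = 2.241.
Power = Φ(δ − 2.241) + Φ(−δ − 2.241) = Φ(0.848) + Φ(-5.331) = 0.8017 + 0.0000 = 0.8017.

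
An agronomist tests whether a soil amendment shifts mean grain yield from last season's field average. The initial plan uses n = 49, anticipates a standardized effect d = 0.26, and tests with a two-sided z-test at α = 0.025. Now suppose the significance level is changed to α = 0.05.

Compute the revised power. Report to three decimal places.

δ = d·√n = 0.26 × √49 = 1.8200 (unchanged). New critical value: z_{0.025} = 1.960.
Revised power = Φ(δ − 1.960) + Φ(−δ − 1.960) = Φ(-0.140) + Φ(-3.780) = 0.4443 + 0.0001 = 0.4444.

Power ≈ 0.444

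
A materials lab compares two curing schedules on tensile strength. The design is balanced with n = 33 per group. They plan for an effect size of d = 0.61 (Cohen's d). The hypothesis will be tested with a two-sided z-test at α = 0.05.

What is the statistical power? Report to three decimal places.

Noncentrality parameter: δ = d·√(n/2) = 0.61 × √(33/2) = 2.4778
Two-sided α = 0.05 → critical value z_{0.025} = 1.960.
Power = Φ(δ − 1.960) + Φ(−δ − 1.960) = Φ(0.518) + Φ(-4.438) = 0.6977 + 0.0000 = 0.6977.

Power ≈ 0.698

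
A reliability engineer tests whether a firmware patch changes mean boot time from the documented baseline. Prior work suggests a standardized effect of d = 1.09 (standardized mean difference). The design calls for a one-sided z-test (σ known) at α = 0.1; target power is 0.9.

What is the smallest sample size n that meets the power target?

n = 6

Set Φ(δ − 1.282) = 0.9; then δ − 1.282 = Φ⁻¹(0.9) = 1.282, giving δ = 2.563.
δ = d·√n ⇒ n = (δ/d)² = (2.563 / 1.09)² = 5.53.
Round up to the next whole unit.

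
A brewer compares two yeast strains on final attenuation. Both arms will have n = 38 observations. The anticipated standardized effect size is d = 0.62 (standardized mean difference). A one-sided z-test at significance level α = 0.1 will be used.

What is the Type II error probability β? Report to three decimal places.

β ≈ 0.078

Noncentrality parameter: δ = d·√(n/2) = 0.62 × √(38/2) = 2.7025
Critical value for a one-sided test at α = 0.1: z_α = 1.282.
Power = Φ(δ − 1.282) = Φ(1.421) = 0.9223.
Type II error: β = 1 − power = 1 − 0.9223 = 0.0777.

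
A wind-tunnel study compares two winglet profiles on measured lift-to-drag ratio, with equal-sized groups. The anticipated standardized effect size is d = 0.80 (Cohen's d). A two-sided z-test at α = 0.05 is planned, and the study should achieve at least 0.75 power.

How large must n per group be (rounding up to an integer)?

For power 0.75 need Φ(δ − z_{0.025}) = 0.75, so δ = z_{0.025} + z_{0.25} = 1.960 + 0.674 = 2.634.
(For δ > 0 the lower-tail rejection region contributes negligibly to power, so the one-term inversion is standard.)
δ = d·√(n/2) ⇒ n = 2(δ/d)² = 2 × (2.634 / 0.80)² = 21.69.
Round up to the next whole unit.

n = 22 per group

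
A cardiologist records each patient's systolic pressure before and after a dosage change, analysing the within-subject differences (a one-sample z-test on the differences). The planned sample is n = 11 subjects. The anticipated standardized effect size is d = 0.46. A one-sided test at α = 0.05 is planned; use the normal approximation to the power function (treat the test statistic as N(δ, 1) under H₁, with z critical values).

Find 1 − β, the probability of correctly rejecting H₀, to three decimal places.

Noncentrality parameter: δ = d·√n = 0.46 × √11 = 1.5256
Critical value for a one-sided test at α = 0.05: z_α = 1.645.
Power = P(Z > 1.645 − δ) = Φ(-0.119) = 0.4526.

Power ≈ 0.453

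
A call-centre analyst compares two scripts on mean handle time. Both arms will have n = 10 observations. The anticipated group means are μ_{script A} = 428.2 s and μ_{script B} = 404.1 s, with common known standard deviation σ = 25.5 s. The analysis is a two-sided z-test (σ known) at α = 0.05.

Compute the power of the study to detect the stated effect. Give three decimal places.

Standardized effect: d = |μ_{script A} − μ_{script B}| / σ = |428.2 − 404.1| / 25.5 = 0.9451
Noncentrality parameter: δ = d·√(n/2) = 0.9451 × √(10/2) = 2.1133
Critical value for a two-sided test at α = 0.05: z_{α/2} = 1.960.
Power = Φ(δ − 1.960) + Φ(−δ − 1.960) = Φ(0.153) + Φ(-4.073) = 0.5609 + 0.0000 = 0.5610.

Power ≈ 0.561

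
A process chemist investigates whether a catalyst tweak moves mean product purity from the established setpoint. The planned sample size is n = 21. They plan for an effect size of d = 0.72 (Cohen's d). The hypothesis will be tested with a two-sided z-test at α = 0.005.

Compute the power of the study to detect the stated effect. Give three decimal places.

Noncentrality parameter: δ = d·√n = 0.72 × √21 = 3.2995
Two-sided α = 0.005 → critical value z_{0.0025} = 2.807.
Power = Φ(δ − 2.807) + Φ(−δ − 2.807) = Φ(0.492) + Φ(-6.106) = 0.6888 + 0.0000 = 0.6888.

Power ≈ 0.689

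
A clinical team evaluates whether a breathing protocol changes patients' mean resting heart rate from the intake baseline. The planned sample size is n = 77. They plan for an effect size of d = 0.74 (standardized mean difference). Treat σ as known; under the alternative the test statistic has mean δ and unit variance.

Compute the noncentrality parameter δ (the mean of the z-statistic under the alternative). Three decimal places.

δ ≈ 6.493

δ = d·√n = 0.74 × √77 = 6.4935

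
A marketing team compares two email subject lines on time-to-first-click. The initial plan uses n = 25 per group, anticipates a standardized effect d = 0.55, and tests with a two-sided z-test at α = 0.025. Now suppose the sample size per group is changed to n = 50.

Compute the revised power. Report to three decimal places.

With n = 50 per group: δ = d·√(n/2) = 0.55 × √(50/2) = 2.7500. Critical value z_{0.0125} = 2.241.
Revised power = Φ(δ − 2.241) + Φ(−δ − 2.241) = Φ(0.509) + Φ(-4.991) = 0.6945 + 0.0000 = 0.6945.

Power ≈ 0.694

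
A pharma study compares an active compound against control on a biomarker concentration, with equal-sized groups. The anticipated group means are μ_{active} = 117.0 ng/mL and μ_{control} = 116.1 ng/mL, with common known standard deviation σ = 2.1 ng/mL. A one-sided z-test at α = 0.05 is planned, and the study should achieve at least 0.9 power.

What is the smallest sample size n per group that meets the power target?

n = 94 per group

Standardized effect: d = |μ_{active} − μ_{control}| / σ = |117.0 − 116.1| / 2.1 = 0.4286
Set Φ(δ − 1.645) = 0.9; then δ − 1.645 = Φ⁻¹(0.9) = 1.282, giving δ = 2.926.
δ = d·√(n/2) ⇒ n = 2(δ/d)² = 2 × (2.926 / 0.4286)² = 93.25.
Round up to the next whole unit.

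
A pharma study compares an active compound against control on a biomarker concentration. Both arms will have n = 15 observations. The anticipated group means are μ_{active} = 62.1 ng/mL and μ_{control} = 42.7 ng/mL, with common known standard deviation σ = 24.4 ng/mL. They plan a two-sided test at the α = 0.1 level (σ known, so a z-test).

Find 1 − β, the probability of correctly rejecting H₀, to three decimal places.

Power ≈ 0.703

Standardized effect: d = |μ_{active} − μ_{control}| / σ = |62.1 − 42.7| / 24.4 = 0.7951
Noncentrality parameter: δ = d·√(n/2) = 0.7951 × √(15/2) = 2.1774
Two-sided α = 0.1 → critical value z_{0.05} = 1.645.
Power = Φ(δ − 1.645) + Φ(−δ − 1.645) = Φ(0.533) + Φ(-3.822) = 0.7028 + 0.0001 = 0.7029.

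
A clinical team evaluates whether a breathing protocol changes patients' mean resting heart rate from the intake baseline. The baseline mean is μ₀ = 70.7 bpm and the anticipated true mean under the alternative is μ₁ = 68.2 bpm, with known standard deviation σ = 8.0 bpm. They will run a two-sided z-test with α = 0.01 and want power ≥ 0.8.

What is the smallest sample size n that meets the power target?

n = 120

Standardized effect: d = |μ₁ − μ₀| / σ = |68.2 − 70.7| / 8.0 = 0.3125
For power 0.8 need Φ(δ − z_{0.005}) = 0.8, so δ = z_{0.005} + z_{0.20} = 2.576 + 0.842 = 3.417.
(Ignoring the negligible lower-tail rejection probability gives the usual closed-form inversion.)
δ = d·√n ⇒ n = (δ/d)² = (3.417 / 0.3125)² = 119.59.
Round up to the next whole unit.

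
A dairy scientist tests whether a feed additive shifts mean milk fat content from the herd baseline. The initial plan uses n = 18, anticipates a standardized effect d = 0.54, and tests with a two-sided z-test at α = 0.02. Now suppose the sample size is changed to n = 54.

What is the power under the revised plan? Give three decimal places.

Power ≈ 0.950

With n = 54: δ = d·√n = 0.54 × √54 = 3.9682. Critical value z_{0.01} = 2.326.
Revised power = Φ(δ − 2.326) + Φ(−δ − 2.326) = Φ(1.642) + Φ(-6.295) = 0.9497 + 0.0000 = 0.9497.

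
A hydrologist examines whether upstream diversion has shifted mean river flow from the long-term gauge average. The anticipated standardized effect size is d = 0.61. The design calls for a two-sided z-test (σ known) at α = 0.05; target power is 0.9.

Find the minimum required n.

n = 29

For power 0.9 need Φ(δ − z_{0.025}) = 0.9, so δ = z_{0.025} + z_{0.10} = 1.960 + 1.282 = 3.242.
(Ignoring the negligible lower-tail rejection probability gives the usual closed-form inversion.)
δ = d·√n ⇒ n = (δ/d)² = (3.242 / 0.61)² = 28.24.
Round up to the next whole unit.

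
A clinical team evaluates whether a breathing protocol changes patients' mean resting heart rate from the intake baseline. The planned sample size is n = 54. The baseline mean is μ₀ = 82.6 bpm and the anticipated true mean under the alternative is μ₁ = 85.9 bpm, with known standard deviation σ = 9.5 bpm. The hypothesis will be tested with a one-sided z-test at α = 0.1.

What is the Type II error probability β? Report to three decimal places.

Standardized effect: d = |μ₁ − μ₀| / σ = |85.9 − 82.6| / 9.5 = 0.3474
Noncentrality parameter: δ = d·√n = 0.3474 × √54 = 2.5526
Critical value for a one-sided test at α = 0.1: z_α = 1.282.
Power = P(Z > 1.282 − δ) = Φ(1.271) = 0.8981.
Type II error: β = 1 − power = 1 − 0.8981 = 0.1019.

β ≈ 0.102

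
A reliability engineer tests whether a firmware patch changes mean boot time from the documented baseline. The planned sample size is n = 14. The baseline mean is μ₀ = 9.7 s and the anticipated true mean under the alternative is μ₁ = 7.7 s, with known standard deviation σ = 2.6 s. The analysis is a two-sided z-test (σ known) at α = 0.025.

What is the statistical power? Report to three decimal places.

Power ≈ 0.738

Standardized effect: d = |μ₁ − μ₀| / σ = |7.7 − 9.7| / 2.6 = 0.7692
Noncentrality parameter: δ = d·√n = 0.7692 × √14 = 2.8782
Critical value for a two-sided test at α = 0.025: z_{α/2} = 2.241.
Power = Φ(δ − 2.241) + Φ(−δ − 2.241) = Φ(0.637) + Φ(-5.120) = 0.7379 + 0.0000 = 0.7379.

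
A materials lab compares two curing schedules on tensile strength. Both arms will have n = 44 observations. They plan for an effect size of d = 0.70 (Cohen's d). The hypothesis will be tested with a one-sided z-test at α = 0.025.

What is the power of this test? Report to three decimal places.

Noncentrality parameter: δ = d·√(n/2) = 0.70 × √(44/2) = 3.2833
One-sided α = 0.025 → critical value z_{0.025} = 1.960.
Power = P(Z > 1.960 − δ) = Φ(1.323) = 0.9071.

Power ≈ 0.907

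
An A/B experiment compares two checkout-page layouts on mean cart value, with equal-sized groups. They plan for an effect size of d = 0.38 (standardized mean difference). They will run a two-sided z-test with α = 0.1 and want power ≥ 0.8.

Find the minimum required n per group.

n = 86 per group

Set Φ(δ − 1.645) = 0.8; then δ − 1.645 = Φ⁻¹(0.8) = 0.842, giving δ = 2.486.
(The Φ(−δ − z_{α/2}) term is vanishingly small for δ > 0 and is dropped in the standard sample-size formula.)
δ = d·√(n/2) ⇒ n = 2(δ/d)² = 2 × (2.486 / 0.38)² = 85.63.
Round up to the next whole unit.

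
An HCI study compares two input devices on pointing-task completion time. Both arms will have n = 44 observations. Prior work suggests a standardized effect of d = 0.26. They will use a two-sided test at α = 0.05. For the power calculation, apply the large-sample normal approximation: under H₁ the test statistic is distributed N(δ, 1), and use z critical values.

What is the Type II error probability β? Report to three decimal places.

β ≈ 0.770

Noncentrality parameter: δ = d·√(n/2) = 0.26 × √(44/2) = 1.2195
Two-sided α = 0.05 → critical value z_{0.025} = 1.960.
Power = Φ(δ − 1.960) + Φ(−δ − 1.960) = Φ(-0.740) + Φ(-3.179) = 0.2295 + 0.0007 = 0.2302.
Type II error: β = 1 − power = 1 − 0.2302 = 0.7698.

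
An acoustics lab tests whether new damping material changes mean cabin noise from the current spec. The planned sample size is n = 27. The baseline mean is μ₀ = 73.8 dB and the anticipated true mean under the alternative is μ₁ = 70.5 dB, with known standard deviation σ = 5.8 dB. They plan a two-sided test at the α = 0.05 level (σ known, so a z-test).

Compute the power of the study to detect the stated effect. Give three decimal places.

Power ≈ 0.840

Standardized effect: d = |μ₁ − μ₀| / σ = |70.5 − 73.8| / 5.8 = 0.5690
Noncentrality parameter: δ = d·√n = 0.5690 × √27 = 2.9564
Two-sided α = 0.05 → critical value z_{0.025} = 1.960.
Power = Φ(δ − 1.960) + Φ(−δ − 1.960) = Φ(0.996) + Φ(-4.916) = 0.8405 + 0.0000 = 0.8405.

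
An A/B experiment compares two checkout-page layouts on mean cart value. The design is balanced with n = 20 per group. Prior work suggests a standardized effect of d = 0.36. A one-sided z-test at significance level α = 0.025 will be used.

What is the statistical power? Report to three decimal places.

Power ≈ 0.206

Noncentrality parameter: δ = d·√(n/2) = 0.36 × √(20/2) = 1.1384
Critical value for a one-sided test at α = 0.025: z_α = 1.960.
Power = Φ(δ − 1.960) = Φ(-0.822) = 0.2057.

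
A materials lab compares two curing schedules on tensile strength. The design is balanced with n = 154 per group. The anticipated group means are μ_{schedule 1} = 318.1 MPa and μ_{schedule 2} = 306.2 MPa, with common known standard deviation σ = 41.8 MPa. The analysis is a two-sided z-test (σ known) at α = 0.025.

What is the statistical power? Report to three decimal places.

Standardized effect: d = |μ_{schedule 1} − μ_{schedule 2}| / σ = |318.1 − 306.2| / 41.8 = 0.2847
Noncentrality parameter: δ = d·√(n/2) = 0.2847 × √(154/2) = 2.4981
Critical value for a two-sided test at α = 0.025: z_{α/2} = 2.241.
Power = Φ(δ − 2.241) + Φ(−δ − 2.241) = Φ(0.257) + Φ(-4.740) = 0.6013 + 0.0000 = 0.6013.

Power ≈ 0.601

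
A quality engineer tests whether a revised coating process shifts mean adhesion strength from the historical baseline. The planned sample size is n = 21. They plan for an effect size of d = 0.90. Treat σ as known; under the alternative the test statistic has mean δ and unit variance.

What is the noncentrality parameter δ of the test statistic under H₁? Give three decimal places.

The noncentrality parameter scales effect size by the design's sample-size factor: δ = d·√n = 0.90 × √21 = 4.1243

δ ≈ 4.124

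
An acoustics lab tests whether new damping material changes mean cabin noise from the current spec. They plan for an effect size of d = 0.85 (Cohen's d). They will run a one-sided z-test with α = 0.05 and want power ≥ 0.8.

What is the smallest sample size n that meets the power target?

Set Φ(δ − 1.645) = 0.8; then δ − 1.645 = Φ⁻¹(0.8) = 0.842, giving δ = 2.486.
δ = d·√n ⇒ n = (δ/d)² = (2.486 / 0.85)² = 8.56.
Rounding up, n = 9.

n = 9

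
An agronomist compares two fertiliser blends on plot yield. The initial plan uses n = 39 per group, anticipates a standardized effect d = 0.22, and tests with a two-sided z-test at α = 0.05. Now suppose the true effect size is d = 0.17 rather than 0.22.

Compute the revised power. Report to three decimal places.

Power ≈ 0.117

With d = 0.17: δ = d·√(n/2) = 0.17 × √(39/2) = 0.7507. Critical value z_{0.025} = 1.960.
Revised power = Φ(δ − 1.960) + Φ(−δ − 1.960) = Φ(-1.209) + Φ(-2.711) = 0.1133 + 0.0034 = 0.1166.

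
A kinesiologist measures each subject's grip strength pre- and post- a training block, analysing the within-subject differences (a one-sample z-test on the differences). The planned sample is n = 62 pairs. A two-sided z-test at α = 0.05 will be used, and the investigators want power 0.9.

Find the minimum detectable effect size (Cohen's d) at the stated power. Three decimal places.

Need Φ(δ − 1.960) = 0.9, so δ = 1.960 + 1.282 = 3.242.
(The second rejection-region term Φ(−δ − z_{α/2}) is negligible and dropped.)
δ = d·√n ⇒ d = δ/√n = 3.242/√62 = 0.4117.

d ≈ 0.412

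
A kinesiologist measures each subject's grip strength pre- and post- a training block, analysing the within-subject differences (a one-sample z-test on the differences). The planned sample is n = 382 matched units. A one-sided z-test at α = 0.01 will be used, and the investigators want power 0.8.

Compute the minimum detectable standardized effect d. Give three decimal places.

Required noncentrality: δ = z_{0.01} + z_{0.20} = 2.326 + 0.842 = 3.168.
δ = d·√n ⇒ d = δ/√n = 3.168/√382 = 0.1621.

d ≈ 0.162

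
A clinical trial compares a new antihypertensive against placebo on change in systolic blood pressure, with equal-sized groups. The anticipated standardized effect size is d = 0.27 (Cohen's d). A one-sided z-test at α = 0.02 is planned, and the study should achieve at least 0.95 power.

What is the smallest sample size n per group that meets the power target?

n = 376 per group

Set Φ(δ − 2.054) = 0.95; then δ − 2.054 = Φ⁻¹(0.95) = 1.645, giving δ = 3.699.
δ = d·√(n/2) ⇒ n = 2(δ/d)² = 2 × (3.699 / 0.27)² = 375.30.
Round up to the next whole unit.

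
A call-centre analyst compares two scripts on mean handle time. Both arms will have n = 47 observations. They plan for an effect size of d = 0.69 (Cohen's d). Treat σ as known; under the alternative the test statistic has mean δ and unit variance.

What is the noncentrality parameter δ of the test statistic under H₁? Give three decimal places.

δ = d·√(n/2) = 0.69 × √(47/2) = 3.3449

δ ≈ 3.345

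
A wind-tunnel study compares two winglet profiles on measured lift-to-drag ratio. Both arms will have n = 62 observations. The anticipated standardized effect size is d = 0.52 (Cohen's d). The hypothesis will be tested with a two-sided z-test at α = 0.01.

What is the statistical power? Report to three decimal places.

Noncentrality parameter: δ = d·√(n/2) = 0.52 × √(62/2) = 2.8952
Two-sided α = 0.01 → critical value z_{0.005} = 2.576.
Power = Φ(δ − 2.576) + Φ(−δ − 2.576) = Φ(0.319) + Φ(-5.471) = 0.6253 + 0.0000 = 0.6253.

Power ≈ 0.625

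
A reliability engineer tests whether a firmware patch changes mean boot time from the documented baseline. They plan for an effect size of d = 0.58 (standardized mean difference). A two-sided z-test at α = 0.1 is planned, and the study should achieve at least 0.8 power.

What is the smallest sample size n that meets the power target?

Set Φ(δ − 1.645) = 0.8; then δ − 1.645 = Φ⁻¹(0.8) = 0.842, giving δ = 2.486.
(For δ > 0 the lower-tail rejection region contributes negligibly to power, so the one-term inversion is standard.)
δ = d·√n ⇒ n = (δ/d)² = (2.486 / 0.58)² = 18.38.
Round up to the next whole unit.

n = 19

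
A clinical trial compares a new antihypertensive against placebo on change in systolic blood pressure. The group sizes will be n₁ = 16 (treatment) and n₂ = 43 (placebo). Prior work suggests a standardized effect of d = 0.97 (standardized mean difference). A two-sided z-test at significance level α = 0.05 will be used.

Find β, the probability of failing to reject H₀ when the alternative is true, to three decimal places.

β ≈ 0.088

Noncentrality parameter: δ = d / √(1/n₁ + 1/n₂) = 0.97 / √(1/16 + 1/43) = 3.3124
Critical value for a two-sided test at α = 0.05: z_{α/2} = 1.960.
Power = Φ(δ − 1.960) + Φ(−δ − 1.960) = Φ(1.352) + Φ(-5.272) = 0.9119 + 0.0000 = 0.9119.
Type II error: β = 1 − power = 1 − 0.9119 = 0.0881.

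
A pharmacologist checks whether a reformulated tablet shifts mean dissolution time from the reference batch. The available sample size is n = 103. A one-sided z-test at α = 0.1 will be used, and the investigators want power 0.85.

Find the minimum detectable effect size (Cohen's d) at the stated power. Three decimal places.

Need Φ(δ − 1.282) = 0.85, so δ = 1.282 + 1.036 = 2.318.
δ = d·√n ⇒ d = δ/√n = 2.318/√103 = 0.2284.

d ≈ 0.228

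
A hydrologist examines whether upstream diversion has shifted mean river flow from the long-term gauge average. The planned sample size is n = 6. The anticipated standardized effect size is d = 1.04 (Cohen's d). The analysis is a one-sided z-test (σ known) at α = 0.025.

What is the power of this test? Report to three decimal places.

Noncentrality parameter: δ = d·√n = 1.04 × √6 = 2.5475
Critical value for a one-sided test at α = 0.025: z_α = 1.960.
Power = Φ(δ − 1.960) = Φ(0.588) = 0.7216.

Power ≈ 0.722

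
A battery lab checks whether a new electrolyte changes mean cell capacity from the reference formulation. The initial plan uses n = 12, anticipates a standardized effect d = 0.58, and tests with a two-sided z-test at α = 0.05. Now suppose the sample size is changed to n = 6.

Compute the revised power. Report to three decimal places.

With n = 6: δ = d·√n = 0.58 × √6 = 1.4207. Critical value z_{0.025} = 1.960.
Revised power = Φ(δ − 1.960) + Φ(−δ − 1.960) = Φ(-0.539) + Φ(-3.381) = 0.2949 + 0.0004 = 0.2952.

Power ≈ 0.295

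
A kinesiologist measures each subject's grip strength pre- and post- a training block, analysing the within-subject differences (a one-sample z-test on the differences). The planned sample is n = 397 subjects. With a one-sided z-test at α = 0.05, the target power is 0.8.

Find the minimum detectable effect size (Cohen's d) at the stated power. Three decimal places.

Required noncentrality: δ = z_{0.05} + z_{0.20} = 1.645 + 0.842 = 2.486.
δ = d·√n ⇒ d = δ/√n = 2.486/√397 = 0.1248.

d ≈ 0.125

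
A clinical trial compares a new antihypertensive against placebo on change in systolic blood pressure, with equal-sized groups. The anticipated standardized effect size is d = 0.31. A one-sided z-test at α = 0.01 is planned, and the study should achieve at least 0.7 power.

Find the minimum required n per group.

For power 0.7 need Φ(δ − z_{0.01}) = 0.7, so δ = z_{0.01} + z_{0.30} = 2.326 + 0.524 = 2.851.
δ = d·√(n/2) ⇒ n = 2(δ/d)² = 2 × (2.851 / 0.31)² = 169.13.
Round up to the next whole unit.

n = 170 per group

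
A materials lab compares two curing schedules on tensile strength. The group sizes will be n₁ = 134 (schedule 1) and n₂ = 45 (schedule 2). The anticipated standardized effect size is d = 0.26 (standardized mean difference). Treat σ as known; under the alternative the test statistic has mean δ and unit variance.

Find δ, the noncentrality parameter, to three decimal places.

δ ≈ 1.509

The noncentrality parameter scales effect size by the design's sample-size factor: δ = d / √(1/n₁ + 1/n₂) = 0.26 / √(1/134 + 1/45) = 1.5091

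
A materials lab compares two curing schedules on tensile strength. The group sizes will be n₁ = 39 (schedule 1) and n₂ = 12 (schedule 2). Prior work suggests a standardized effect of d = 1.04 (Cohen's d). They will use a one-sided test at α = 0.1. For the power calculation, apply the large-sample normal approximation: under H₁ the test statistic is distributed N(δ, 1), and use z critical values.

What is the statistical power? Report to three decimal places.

Power ≈ 0.969

Noncentrality parameter: δ = d / √(1/n₁ + 1/n₂) = 1.04 / √(1/39 + 1/12) = 3.1504
One-sided α = 0.1 → critical value z_{0.1} = 1.282.
Power = P(Z > 1.282 − δ) = Φ(1.869) = 0.9692.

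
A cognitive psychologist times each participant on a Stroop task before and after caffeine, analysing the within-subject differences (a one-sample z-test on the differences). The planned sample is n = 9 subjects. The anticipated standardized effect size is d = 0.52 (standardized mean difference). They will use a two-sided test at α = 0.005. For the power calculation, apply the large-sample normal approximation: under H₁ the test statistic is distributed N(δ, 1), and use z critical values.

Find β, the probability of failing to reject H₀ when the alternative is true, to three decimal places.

β ≈ 0.894

Noncentrality parameter: δ = d·√n = 0.52 × √9 = 1.5600
Two-sided α = 0.005 → critical value z_{0.0025} = 2.807.
Power = Φ(δ − 2.807) + Φ(−δ − 2.807) = Φ(-1.247) + Φ(-4.367) = 0.1062 + 0.0000 = 0.1062.
Type II error: β = 1 − power = 1 − 0.1062 = 0.8938.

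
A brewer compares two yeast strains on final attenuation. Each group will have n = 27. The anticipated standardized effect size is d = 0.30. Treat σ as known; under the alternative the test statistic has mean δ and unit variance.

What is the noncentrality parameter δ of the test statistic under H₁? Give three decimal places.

δ = d·√(n/2) = 0.30 × √(27/2) = 1.1023

δ ≈ 1.102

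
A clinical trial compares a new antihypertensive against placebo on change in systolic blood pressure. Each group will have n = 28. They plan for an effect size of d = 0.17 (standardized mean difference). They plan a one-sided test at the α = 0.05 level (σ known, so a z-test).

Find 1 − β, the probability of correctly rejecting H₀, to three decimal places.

Power ≈ 0.157

Noncentrality parameter: δ = d·√(n/2) = 0.17 × √(28/2) = 0.6361
Critical value for a one-sided test at α = 0.05: z_α = 1.645.
Power = P(Z > 1.645 − δ) = Φ(-1.009) = 0.1565.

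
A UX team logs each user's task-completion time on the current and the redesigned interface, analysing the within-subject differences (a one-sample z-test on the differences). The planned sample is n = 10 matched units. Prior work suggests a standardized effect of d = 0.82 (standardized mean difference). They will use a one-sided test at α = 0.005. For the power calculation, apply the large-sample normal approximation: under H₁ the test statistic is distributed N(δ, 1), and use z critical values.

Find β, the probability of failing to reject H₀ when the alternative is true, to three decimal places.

β ≈ 0.493

Noncentrality parameter: δ = d·√n = 0.82 × √10 = 2.5931
One-sided α = 0.005 → critical value z_{0.005} = 2.576.
Power = Φ(δ − 2.576) = Φ(0.017) = 0.5069.
Type II error: β = 1 − power = 1 − 0.5069 = 0.4931.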